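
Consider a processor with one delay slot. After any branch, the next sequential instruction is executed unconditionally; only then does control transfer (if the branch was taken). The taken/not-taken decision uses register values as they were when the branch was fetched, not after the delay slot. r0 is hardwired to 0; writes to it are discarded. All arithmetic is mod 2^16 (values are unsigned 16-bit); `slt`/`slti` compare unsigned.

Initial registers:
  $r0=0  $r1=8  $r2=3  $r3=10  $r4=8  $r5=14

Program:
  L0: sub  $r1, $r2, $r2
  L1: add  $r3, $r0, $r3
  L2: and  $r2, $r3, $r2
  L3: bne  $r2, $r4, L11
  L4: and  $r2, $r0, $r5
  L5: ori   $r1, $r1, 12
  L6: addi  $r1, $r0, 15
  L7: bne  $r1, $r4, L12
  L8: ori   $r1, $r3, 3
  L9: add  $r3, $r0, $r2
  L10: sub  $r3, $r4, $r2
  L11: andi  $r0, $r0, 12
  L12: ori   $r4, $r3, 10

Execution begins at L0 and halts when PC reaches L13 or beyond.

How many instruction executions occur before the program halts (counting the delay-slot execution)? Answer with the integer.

7

  step pc=0: sub  $r1, $r2, $r2  regs=(0,0,3,10,8,14)
  step pc=1: add  $r3, $r0, $r3  regs=(0,0,3,10,8,14)
  step pc=2: and  $r2, $r3, $r2  regs=(0,0,2,10,8,14)
  step pc=3: bne  $r2, $r4, L11  cond=T  regs=(0,0,2,10,8,14)
  step pc=4: and  $r2, $r0, $r5  regs=(0,0,0,10,8,14)
  step pc=11: andi  $r0, $r0, 12  regs=(0,0,0,10,8,14)
  step pc=12: ori   $r4, $r3, 10  regs=(0,0,0,10,10,14)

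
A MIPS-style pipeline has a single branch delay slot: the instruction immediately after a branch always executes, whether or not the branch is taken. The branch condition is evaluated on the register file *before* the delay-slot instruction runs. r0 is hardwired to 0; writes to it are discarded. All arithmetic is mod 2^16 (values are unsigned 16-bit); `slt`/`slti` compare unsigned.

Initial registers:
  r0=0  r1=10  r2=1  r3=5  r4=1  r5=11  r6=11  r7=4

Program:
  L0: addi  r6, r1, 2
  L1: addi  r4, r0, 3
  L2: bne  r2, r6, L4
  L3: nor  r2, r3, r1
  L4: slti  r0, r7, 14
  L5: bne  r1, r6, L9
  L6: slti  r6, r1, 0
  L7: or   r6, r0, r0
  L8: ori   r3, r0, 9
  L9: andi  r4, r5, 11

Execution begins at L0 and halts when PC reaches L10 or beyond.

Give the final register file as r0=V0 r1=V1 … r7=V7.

[0] addi  r6, r1, 2  →  {r0:0, r1:10, r2:1, r3:5, r4:1, r5:11, r6:12, r7:4}
[1] addi  r4, r0, 3  →  {r0:0, r1:10, r2:1, r3:5, r4:3, r5:11, r6:12, r7:4}
[2] bne  r2, r6, L4  →  {r0:0, r1:10, r2:1, r3:5, r4:3, r5:11, r6:12, r7:4}  ⟨branch taken⟩
[3] nor  r2, r3, r1  →  {r0:0, r1:10, r2:65520, r3:5, r4:3, r5:11, r6:12, r7:4}
[4] slti  r0, r7, 14  →  {r0:0, r1:10, r2:65520, r3:5, r4:3, r5:11, r6:12, r7:4}
[5] bne  r1, r6, L9  →  {r0:0, r1:10, r2:65520, r3:5, r4:3, r5:11, r6:12, r7:4}  ⟨branch taken⟩
[6] slti  r6, r1, 0  →  {r0:0, r1:10, r2:65520, r3:5, r4:3, r5:11, r6:0, r7:4}
[9] andi  r4, r5, 11  →  {r0:0, r1:10, r2:65520, r3:5, r4:11, r5:11, r6:0, r7:4}

r0=0 r1=10 r2=65520 r3=5 r4=11 r5=11 r6=0 r7=4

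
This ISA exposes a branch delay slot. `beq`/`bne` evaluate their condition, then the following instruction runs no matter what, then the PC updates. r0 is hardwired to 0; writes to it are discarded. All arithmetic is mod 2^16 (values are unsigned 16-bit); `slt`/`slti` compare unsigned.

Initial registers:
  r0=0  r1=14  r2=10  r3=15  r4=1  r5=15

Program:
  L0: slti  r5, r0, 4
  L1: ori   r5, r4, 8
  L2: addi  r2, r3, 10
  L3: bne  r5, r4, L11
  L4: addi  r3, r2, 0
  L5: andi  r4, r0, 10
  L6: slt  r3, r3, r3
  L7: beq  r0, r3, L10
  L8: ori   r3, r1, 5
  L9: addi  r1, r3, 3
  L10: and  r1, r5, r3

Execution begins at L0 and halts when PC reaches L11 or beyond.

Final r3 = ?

  step pc=0: slti  r5, r0, 4  regs=(0,14,10,15,1,1)
  step pc=1: ori   r5, r4, 8  regs=(0,14,10,15,1,9)
  step pc=2: addi  r2, r3, 10  regs=(0,14,25,15,1,9)
  step pc=3: bne  r5, r4, L11  cond=T  regs=(0,14,25,15,1,9)
  step pc=4: addi  r3, r2, 0  regs=(0,14,25,25,1,9)

25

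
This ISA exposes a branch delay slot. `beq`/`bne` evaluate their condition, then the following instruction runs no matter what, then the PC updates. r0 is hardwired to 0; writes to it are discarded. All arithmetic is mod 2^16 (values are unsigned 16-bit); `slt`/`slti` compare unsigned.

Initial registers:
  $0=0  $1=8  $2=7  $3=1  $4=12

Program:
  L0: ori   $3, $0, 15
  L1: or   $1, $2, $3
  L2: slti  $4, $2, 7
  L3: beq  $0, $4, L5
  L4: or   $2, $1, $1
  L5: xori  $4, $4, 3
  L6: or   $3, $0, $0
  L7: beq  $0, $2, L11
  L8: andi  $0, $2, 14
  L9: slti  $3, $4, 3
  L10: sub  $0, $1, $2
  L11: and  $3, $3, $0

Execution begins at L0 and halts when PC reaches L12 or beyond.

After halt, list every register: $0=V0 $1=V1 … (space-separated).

$0=0 $1=15 $2=15 $3=0 $4=3

#0 ori   $3, $0, 15 ; 0/8/7/15/12
#1 or   $1, $2, $3 ; 0/15/7/15/12
#2 slti  $4, $2, 7 ; 0/15/7/15/0
#3 beq  $0, $4, L5 ; 0/15/7/15/0 ; →target
#4 or   $2, $1, $1 ; 0/15/15/15/0
#5 xori  $4, $4, 3 ; 0/15/15/15/3
#6 or   $3, $0, $0 ; 0/15/15/0/3
#7 beq  $0, $2, L11 ; 0/15/15/0/3 ; →fallthru
#8 andi  $0, $2, 14 ; 0/15/15/0/3
#9 slti  $3, $4, 3 ; 0/15/15/0/3
#10 sub  $0, $1, $2 ; 0/15/15/0/3
#11 and  $3, $3, $0 ; 0/15/15/0/3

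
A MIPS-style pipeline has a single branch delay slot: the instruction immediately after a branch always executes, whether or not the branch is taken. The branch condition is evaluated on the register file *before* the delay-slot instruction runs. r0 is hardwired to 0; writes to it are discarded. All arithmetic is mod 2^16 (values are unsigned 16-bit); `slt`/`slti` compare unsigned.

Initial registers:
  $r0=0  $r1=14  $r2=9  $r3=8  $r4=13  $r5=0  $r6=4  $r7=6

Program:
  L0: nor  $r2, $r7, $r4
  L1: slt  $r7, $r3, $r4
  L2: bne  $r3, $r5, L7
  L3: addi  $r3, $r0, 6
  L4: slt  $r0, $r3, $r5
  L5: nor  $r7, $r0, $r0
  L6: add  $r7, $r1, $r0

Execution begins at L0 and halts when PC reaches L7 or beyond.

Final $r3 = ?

6

  step pc=0: nor  $r2, $r7, $r4  regs=(0,14,65520,8,13,0,4,6)
  step pc=1: slt  $r7, $r3, $r4  regs=(0,14,65520,8,13,0,4,1)
  step pc=2: bne  $r3, $r5, L7  cond=T  regs=(0,14,65520,8,13,0,4,1)
  step pc=3: addi  $r3, $r0, 6  regs=(0,14,65520,6,13,0,4,1)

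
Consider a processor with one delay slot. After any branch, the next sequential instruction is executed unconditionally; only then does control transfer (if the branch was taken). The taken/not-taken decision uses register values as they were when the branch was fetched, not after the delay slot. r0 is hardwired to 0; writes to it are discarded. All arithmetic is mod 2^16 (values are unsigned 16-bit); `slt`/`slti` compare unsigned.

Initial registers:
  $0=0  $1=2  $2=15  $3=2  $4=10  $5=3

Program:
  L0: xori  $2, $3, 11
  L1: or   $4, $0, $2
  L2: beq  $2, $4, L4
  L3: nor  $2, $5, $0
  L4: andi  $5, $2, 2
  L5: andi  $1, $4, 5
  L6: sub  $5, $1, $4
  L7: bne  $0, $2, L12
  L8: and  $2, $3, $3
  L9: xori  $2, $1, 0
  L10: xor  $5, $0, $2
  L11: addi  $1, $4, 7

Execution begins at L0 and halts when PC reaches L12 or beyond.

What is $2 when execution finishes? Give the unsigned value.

  step pc=0: xori  $2, $3, 11  regs=(0,2,9,2,10,3)
  step pc=1: or   $4, $0, $2  regs=(0,2,9,2,9,3)
  step pc=2: beq  $2, $4, L4  cond=T  regs=(0,2,9,2,9,3)
  step pc=3: nor  $2, $5, $0  regs=(0,2,65532,2,9,3)
  step pc=4: andi  $5, $2, 2  regs=(0,2,65532,2,9,0)
  step pc=5: andi  $1, $4, 5  regs=(0,1,65532,2,9,0)
  step pc=6: sub  $5, $1, $4  regs=(0,1,65532,2,9,65528)
  step pc=7: bne  $0, $2, L12  cond=T  regs=(0,1,65532,2,9,65528)
  step pc=8: and  $2, $3, $3  regs=(0,1,2,2,9,65528)

2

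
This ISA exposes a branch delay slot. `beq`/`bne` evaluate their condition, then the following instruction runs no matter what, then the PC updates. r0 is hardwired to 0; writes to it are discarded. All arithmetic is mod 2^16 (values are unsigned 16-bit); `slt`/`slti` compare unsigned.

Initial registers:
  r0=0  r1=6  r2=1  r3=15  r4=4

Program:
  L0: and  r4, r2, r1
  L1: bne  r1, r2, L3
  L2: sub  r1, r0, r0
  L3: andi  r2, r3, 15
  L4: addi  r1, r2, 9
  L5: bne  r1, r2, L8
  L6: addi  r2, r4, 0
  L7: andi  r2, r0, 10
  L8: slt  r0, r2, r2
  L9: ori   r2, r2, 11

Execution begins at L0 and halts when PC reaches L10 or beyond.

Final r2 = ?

11

[0] and  r4, r2, r1  →  {r0:0, r1:6, r2:1, r3:15, r4:0}
[1] bne  r1, r2, L3  →  {r0:0, r1:6, r2:1, r3:15, r4:0}  ⟨branch taken⟩
[2] sub  r1, r0, r0  →  {r0:0, r1:0, r2:1, r3:15, r4:0}
[3] andi  r2, r3, 15  →  {r0:0, r1:0, r2:15, r3:15, r4:0}
[4] addi  r1, r2, 9  →  {r0:0, r1:24, r2:15, r3:15, r4:0}
[5] bne  r1, r2, L8  →  {r0:0, r1:24, r2:15, r3:15, r4:0}  ⟨branch taken⟩
[6] addi  r2, r4, 0  →  {r0:0, r1:24, r2:0, r3:15, r4:0}
[8] slt  r0, r2, r2  →  {r0:0, r1:24, r2:0, r3:15, r4:0}
[9] ori   r2, r2, 11  →  {r0:0, r1:24, r2:11, r3:15, r4:0}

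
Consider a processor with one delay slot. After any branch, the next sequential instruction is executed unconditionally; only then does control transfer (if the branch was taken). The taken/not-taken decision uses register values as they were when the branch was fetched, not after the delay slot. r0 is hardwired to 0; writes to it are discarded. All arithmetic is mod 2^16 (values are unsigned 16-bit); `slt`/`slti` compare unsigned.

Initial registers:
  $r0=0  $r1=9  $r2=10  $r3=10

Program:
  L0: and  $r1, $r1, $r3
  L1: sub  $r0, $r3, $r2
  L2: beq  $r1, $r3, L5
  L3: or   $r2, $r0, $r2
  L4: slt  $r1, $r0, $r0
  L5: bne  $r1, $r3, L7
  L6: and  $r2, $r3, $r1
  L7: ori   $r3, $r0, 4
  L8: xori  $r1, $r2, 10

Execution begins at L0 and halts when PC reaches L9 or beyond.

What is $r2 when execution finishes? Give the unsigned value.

  step pc=0: and  $r1, $r1, $r3  regs=(0,8,10,10)
  step pc=1: sub  $r0, $r3, $r2  regs=(0,8,10,10)
  step pc=2: beq  $r1, $r3, L5  cond=F  regs=(0,8,10,10)
  step pc=3: or   $r2, $r0, $r2  regs=(0,8,10,10)
  step pc=4: slt  $r1, $r0, $r0  regs=(0,0,10,10)
  step pc=5: bne  $r1, $r3, L7  cond=T  regs=(0,0,10,10)
  step pc=6: and  $r2, $r3, $r1  regs=(0,0,0,10)
  step pc=7: ori   $r3, $r0, 4  regs=(0,0,0,4)
  step pc=8: xori  $r1, $r2, 10  regs=(0,10,0,4)

0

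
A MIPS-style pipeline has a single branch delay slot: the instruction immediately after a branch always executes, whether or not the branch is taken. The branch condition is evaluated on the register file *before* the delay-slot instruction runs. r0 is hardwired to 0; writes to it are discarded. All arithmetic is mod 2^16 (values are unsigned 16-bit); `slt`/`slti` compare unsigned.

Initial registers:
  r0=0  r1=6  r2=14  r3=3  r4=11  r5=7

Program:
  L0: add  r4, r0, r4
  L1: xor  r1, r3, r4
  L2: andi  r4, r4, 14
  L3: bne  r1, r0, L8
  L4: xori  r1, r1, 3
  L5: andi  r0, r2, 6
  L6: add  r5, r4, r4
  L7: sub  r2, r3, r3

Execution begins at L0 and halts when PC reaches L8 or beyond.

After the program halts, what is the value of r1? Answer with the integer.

11

[0] add  r4, r0, r4  →  {r0:0, r1:6, r2:14, r3:3, r4:11, r5:7}
[1] xor  r1, r3, r4  →  {r0:0, r1:8, r2:14, r3:3, r4:11, r5:7}
[2] andi  r4, r4, 14  →  {r0:0, r1:8, r2:14, r3:3, r4:10, r5:7}
[3] bne  r1, r0, L8  →  {r0:0, r1:8, r2:14, r3:3, r4:10, r5:7}  ⟨branch taken⟩
[4] xori  r1, r1, 3  →  {r0:0, r1:11, r2:14, r3:3, r4:10, r5:7}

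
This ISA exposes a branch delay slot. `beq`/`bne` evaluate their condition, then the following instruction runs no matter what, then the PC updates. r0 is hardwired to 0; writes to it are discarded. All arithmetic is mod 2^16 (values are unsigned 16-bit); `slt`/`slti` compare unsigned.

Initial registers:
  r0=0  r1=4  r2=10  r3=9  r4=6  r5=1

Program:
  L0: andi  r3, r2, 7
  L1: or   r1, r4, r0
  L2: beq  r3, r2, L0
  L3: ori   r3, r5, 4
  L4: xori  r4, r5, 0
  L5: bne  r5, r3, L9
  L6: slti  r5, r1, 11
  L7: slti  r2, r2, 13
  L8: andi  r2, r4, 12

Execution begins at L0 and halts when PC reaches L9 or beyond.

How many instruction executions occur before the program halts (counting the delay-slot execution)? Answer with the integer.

7

PC=0  andi  r3, r2, 7        | r0=0 r1=4 r2=10 r3=2 r4=6 r5=1
PC=1  or   r1, r4, r0        | r0=0 r1=6 r2=10 r3=2 r4=6 r5=1
PC=2  beq  r3, r2, L0        | r0=0 r1=6 r2=10 r3=2 r4=6 r5=1  [not taken]
PC=3  ori   r3, r5, 4        | r0=0 r1=6 r2=10 r3=5 r4=6 r5=1
PC=4  xori  r4, r5, 0        | r0=0 r1=6 r2=10 r3=5 r4=1 r5=1
PC=5  bne  r5, r3, L9        | r0=0 r1=6 r2=10 r3=5 r4=1 r5=1  [TAKEN]
PC=6  slti  r5, r1, 11       | r0=0 r1=6 r2=10 r3=5 r4=1 r5=1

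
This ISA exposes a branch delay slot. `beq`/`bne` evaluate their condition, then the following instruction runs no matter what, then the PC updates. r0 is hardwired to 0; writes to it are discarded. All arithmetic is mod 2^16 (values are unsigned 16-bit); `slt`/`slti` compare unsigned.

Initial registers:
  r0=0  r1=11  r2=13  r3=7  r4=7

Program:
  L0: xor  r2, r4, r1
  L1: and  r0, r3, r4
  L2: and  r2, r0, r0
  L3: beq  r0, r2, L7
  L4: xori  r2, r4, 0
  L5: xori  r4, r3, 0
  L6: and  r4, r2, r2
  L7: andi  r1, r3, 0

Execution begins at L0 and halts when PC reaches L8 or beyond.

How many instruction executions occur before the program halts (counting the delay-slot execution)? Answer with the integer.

6

#0 xor  r2, r4, r1 ; 0/11/12/7/7
#1 and  r0, r3, r4 ; 0/11/12/7/7
#2 and  r2, r0, r0 ; 0/11/0/7/7
#3 beq  r0, r2, L7 ; 0/11/0/7/7 ; →target
#4 xori  r2, r4, 0 ; 0/11/7/7/7
#7 andi  r1, r3, 0 ; 0/0/7/7/7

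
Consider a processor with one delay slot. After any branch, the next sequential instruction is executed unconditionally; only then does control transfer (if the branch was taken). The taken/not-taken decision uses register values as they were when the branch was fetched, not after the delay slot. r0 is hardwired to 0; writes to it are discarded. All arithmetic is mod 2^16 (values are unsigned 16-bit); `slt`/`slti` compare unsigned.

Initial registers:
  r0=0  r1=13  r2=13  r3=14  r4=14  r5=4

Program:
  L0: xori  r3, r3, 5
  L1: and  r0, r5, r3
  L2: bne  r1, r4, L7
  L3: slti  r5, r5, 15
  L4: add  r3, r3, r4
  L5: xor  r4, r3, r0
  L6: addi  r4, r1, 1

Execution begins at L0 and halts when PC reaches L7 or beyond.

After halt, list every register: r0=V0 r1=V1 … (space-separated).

r0=0 r1=13 r2=13 r3=11 r4=14 r5=1

#0 xori  r3, r3, 5 ; 0/13/13/11/14/4
#1 and  r0, r5, r3 ; 0/13/13/11/14/4
#2 bne  r1, r4, L7 ; 0/13/13/11/14/4 ; →target
#3 slti  r5, r5, 15 ; 0/13/13/11/14/1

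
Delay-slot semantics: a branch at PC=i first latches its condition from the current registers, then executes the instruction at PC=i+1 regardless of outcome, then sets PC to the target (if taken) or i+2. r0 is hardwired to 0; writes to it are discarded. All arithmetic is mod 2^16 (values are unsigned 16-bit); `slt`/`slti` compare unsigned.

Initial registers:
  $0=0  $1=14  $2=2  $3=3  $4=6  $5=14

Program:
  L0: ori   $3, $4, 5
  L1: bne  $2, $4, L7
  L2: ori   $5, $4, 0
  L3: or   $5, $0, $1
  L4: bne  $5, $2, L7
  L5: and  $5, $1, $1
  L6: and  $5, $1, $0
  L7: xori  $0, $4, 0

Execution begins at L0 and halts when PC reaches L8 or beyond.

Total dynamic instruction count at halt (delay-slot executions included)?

PC=0  ori   $3, $4, 5        | $0=0 $1=14 $2=2 $3=7 $4=6 $5=14
PC=1  bne  $2, $4, L7        | $0=0 $1=14 $2=2 $3=7 $4=6 $5=14  [TAKEN]
PC=2  ori   $5, $4, 0        | $0=0 $1=14 $2=2 $3=7 $4=6 $5=6
PC=7  xori  $0, $4, 0        | $0=0 $1=14 $2=2 $3=7 $4=6 $5=6

4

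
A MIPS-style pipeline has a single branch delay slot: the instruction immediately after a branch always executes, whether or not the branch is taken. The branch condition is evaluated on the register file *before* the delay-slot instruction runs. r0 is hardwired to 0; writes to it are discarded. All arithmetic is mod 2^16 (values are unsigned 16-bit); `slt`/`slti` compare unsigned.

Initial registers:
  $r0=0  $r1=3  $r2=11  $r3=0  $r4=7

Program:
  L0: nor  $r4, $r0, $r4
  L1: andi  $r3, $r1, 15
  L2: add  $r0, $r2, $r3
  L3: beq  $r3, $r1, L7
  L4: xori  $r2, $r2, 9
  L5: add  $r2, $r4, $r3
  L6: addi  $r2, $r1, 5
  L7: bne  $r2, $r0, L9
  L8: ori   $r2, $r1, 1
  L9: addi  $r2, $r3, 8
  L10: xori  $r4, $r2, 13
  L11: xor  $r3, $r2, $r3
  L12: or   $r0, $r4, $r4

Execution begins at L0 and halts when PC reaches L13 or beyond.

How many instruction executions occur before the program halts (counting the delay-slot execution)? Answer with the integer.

  step pc=0: nor  $r4, $r0, $r4  regs=(0,3,11,0,65528)
  step pc=1: andi  $r3, $r1, 15  regs=(0,3,11,3,65528)
  step pc=2: add  $r0, $r2, $r3  regs=(0,3,11,3,65528)
  step pc=3: beq  $r3, $r1, L7  cond=T  regs=(0,3,11,3,65528)
  step pc=4: xori  $r2, $r2, 9  regs=(0,3,2,3,65528)
  step pc=7: bne  $r2, $r0, L9  cond=T  regs=(0,3,2,3,65528)
  step pc=8: ori   $r2, $r1, 1  regs=(0,3,3,3,65528)
  step pc=9: addi  $r2, $r3, 8  regs=(0,3,11,3,65528)
  step pc=10: xori  $r4, $r2, 13  regs=(0,3,11,3,6)
  step pc=11: xor  $r3, $r2, $r3  regs=(0,3,11,8,6)
  step pc=12: or   $r0, $r4, $r4  regs=(0,3,11,8,6)

11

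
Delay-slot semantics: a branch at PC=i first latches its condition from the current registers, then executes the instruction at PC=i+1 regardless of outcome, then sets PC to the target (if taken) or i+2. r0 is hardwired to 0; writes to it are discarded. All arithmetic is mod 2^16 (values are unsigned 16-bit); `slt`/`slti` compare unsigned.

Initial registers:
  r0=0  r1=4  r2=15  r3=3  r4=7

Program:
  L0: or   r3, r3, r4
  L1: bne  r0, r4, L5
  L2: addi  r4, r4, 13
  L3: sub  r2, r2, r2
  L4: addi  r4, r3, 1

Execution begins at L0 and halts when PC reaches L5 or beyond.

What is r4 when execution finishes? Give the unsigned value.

  step pc=0: or   r3, r3, r4  regs=(0,4,15,7,7)
  step pc=1: bne  r0, r4, L5  cond=T  regs=(0,4,15,7,7)
  step pc=2: addi  r4, r4, 13  regs=(0,4,15,7,20)

20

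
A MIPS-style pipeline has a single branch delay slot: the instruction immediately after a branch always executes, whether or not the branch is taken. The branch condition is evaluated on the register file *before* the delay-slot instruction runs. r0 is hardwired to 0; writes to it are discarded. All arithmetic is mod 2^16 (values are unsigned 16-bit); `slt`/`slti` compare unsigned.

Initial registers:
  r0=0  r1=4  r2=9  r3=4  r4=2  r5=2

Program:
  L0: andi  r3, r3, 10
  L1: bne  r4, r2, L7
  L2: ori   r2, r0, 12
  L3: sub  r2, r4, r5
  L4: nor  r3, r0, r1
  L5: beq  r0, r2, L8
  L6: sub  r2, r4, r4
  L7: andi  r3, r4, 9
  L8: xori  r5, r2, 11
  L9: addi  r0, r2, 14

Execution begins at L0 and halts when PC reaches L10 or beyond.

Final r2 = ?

[0] andi  r3, r3, 10  →  {r0:0, r1:4, r2:9, r3:0, r4:2, r5:2}
[1] bne  r4, r2, L7  →  {r0:0, r1:4, r2:9, r3:0, r4:2, r5:2}  ⟨branch taken⟩
[2] ori   r2, r0, 12  →  {r0:0, r1:4, r2:12, r3:0, r4:2, r5:2}
[7] andi  r3, r4, 9  →  {r0:0, r1:4, r2:12, r3:0, r4:2, r5:2}
[8] xori  r5, r2, 11  →  {r0:0, r1:4, r2:12, r3:0, r4:2, r5:7}
[9] addi  r0, r2, 14  →  {r0:0, r1:4, r2:12, r3:0, r4:2, r5:7}

12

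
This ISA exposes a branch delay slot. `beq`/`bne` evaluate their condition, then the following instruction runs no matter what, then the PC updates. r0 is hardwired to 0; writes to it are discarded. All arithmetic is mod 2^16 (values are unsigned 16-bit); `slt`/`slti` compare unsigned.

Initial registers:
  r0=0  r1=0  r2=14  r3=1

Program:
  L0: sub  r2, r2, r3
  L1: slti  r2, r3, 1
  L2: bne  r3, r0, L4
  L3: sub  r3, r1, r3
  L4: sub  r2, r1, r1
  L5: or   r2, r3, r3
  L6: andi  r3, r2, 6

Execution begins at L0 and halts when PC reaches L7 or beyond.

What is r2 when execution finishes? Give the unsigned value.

[0] sub  r2, r2, r3  →  {r0:0, r1:0, r2:13, r3:1}
[1] slti  r2, r3, 1  →  {r0:0, r1:0, r2:0, r3:1}
[2] bne  r3, r0, L4  →  {r0:0, r1:0, r2:0, r3:1}  ⟨branch taken⟩
[3] sub  r3, r1, r3  →  {r0:0, r1:0, r2:0, r3:65535}
[4] sub  r2, r1, r1  →  {r0:0, r1:0, r2:0, r3:65535}
[5] or   r2, r3, r3  →  {r0:0, r1:0, r2:65535, r3:65535}
[6] andi  r3, r2, 6  →  {r0:0, r1:0, r2:65535, r3:6}

65535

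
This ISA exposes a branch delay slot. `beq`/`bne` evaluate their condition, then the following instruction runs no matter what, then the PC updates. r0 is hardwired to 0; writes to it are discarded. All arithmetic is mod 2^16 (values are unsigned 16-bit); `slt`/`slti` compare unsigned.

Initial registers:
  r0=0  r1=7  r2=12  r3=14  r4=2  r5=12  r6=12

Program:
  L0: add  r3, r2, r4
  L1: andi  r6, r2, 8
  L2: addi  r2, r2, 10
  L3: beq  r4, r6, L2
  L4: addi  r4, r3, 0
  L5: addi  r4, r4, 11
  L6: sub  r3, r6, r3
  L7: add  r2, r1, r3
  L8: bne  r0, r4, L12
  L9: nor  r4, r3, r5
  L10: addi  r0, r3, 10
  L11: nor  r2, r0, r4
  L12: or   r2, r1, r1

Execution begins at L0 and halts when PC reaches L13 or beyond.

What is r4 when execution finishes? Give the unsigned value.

1

[0] add  r3, r2, r4  →  {r0:0, r1:7, r2:12, r3:14, r4:2, r5:12, r6:12}
[1] andi  r6, r2, 8  →  {r0:0, r1:7, r2:12, r3:14, r4:2, r5:12, r6:8}
[2] addi  r2, r2, 10  →  {r0:0, r1:7, r2:22, r3:14, r4:2, r5:12, r6:8}
[3] beq  r4, r6, L2  →  {r0:0, r1:7, r2:22, r3:14, r4:2, r5:12, r6:8}  ⟨branch fallthrough⟩
[4] addi  r4, r3, 0  →  {r0:0, r1:7, r2:22, r3:14, r4:14, r5:12, r6:8}
[5] addi  r4, r4, 11  →  {r0:0, r1:7, r2:22, r3:14, r4:25, r5:12, r6:8}
[6] sub  r3, r6, r3  →  {r0:0, r1:7, r2:22, r3:65530, r4:25, r5:12, r6:8}
[7] add  r2, r1, r3  →  {r0:0, r1:7, r2:1, r3:65530, r4:25, r5:12, r6:8}
[8] bne  r0, r4, L12  →  {r0:0, r1:7, r2:1, r3:65530, r4:25, r5:12, r6:8}  ⟨branch taken⟩
[9] nor  r4, r3, r5  →  {r0:0, r1:7, r2:1, r3:65530, r4:1, r5:12, r6:8}
[12] or   r2, r1, r1  →  {r0:0, r1:7, r2:7, r3:65530, r4:1, r5:12, r6:8}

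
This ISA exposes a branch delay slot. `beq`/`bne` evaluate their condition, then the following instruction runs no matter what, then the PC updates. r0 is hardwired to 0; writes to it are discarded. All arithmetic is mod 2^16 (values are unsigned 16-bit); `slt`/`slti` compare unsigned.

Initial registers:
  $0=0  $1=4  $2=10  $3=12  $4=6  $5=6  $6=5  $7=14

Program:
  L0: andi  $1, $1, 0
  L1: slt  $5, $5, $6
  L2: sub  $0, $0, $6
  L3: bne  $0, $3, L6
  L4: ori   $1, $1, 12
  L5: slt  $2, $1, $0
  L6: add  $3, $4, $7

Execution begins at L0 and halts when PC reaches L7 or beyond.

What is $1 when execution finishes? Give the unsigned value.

12

  step pc=0: andi  $1, $1, 0  regs=(0,0,10,12,6,6,5,14)
  step pc=1: slt  $5, $5, $6  regs=(0,0,10,12,6,0,5,14)
  step pc=2: sub  $0, $0, $6  regs=(0,0,10,12,6,0,5,14)
  step pc=3: bne  $0, $3, L6  cond=T  regs=(0,0,10,12,6,0,5,14)
  step pc=4: ori   $1, $1, 12  regs=(0,12,10,12,6,0,5,14)
  step pc=6: add  $3, $4, $7  regs=(0,12,10,20,6,0,5,14)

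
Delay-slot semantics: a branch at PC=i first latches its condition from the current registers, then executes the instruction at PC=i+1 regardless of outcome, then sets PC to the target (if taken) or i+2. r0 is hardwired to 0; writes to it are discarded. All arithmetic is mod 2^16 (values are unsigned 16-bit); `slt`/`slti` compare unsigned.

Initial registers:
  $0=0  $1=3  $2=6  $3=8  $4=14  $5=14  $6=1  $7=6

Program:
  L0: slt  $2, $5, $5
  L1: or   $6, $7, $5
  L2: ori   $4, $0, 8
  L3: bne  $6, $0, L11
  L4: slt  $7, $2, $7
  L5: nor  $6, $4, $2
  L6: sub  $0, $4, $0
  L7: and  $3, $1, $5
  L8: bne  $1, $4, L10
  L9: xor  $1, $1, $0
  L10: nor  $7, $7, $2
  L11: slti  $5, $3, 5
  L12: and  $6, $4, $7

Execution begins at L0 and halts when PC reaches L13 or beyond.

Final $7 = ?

1

#0 slt  $2, $5, $5 ; 0/3/0/8/14/14/1/6
#1 or   $6, $7, $5 ; 0/3/0/8/14/14/14/6
#2 ori   $4, $0, 8 ; 0/3/0/8/8/14/14/6
#3 bne  $6, $0, L11 ; 0/3/0/8/8/14/14/6 ; →target
#4 slt  $7, $2, $7 ; 0/3/0/8/8/14/14/1
#11 slti  $5, $3, 5 ; 0/3/0/8/8/0/14/1
#12 and  $6, $4, $7 ; 0/3/0/8/8/0/0/1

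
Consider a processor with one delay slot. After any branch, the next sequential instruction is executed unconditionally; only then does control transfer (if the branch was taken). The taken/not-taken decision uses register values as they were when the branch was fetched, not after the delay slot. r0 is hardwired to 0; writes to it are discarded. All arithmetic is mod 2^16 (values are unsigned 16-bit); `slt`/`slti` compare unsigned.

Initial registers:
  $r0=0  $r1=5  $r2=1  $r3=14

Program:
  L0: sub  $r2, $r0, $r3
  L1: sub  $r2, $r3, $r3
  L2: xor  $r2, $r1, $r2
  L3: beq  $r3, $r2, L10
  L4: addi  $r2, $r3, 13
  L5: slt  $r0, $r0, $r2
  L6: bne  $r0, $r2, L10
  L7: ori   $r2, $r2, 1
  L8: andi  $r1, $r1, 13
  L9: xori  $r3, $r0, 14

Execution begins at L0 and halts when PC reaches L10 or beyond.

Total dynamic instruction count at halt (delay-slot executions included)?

8

#0 sub  $r2, $r0, $r3 ; 0/5/65522/14
#1 sub  $r2, $r3, $r3 ; 0/5/0/14
#2 xor  $r2, $r1, $r2 ; 0/5/5/14
#3 beq  $r3, $r2, L10 ; 0/5/5/14 ; →fallthru
#4 addi  $r2, $r3, 13 ; 0/5/27/14
#5 slt  $r0, $r0, $r2 ; 0/5/27/14
#6 bne  $r0, $r2, L10 ; 0/5/27/14 ; →target
#7 ori   $r2, $r2, 1 ; 0/5/27/14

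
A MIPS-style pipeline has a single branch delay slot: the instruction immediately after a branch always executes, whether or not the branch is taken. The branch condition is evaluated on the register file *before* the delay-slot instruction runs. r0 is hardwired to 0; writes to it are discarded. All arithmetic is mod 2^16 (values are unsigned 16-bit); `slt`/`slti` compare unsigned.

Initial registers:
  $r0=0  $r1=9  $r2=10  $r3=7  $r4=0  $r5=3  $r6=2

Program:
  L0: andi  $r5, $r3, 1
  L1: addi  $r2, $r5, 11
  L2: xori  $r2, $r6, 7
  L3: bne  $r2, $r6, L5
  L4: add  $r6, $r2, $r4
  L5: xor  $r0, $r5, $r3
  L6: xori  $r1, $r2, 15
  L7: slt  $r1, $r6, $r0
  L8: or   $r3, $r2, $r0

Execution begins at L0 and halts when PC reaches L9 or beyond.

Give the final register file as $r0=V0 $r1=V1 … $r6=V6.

$r0=0 $r1=0 $r2=5 $r3=5 $r4=0 $r5=1 $r6=5

  step pc=0: andi  $r5, $r3, 1  regs=(0,9,10,7,0,1,2)
  step pc=1: addi  $r2, $r5, 11  regs=(0,9,12,7,0,1,2)
  step pc=2: xori  $r2, $r6, 7  regs=(0,9,5,7,0,1,2)
  step pc=3: bne  $r2, $r6, L5  cond=T  regs=(0,9,5,7,0,1,2)
  step pc=4: add  $r6, $r2, $r4  regs=(0,9,5,7,0,1,5)
  step pc=5: xor  $r0, $r5, $r3  regs=(0,9,5,7,0,1,5)
  step pc=6: xori  $r1, $r2, 15  regs=(0,10,5,7,0,1,5)
  step pc=7: slt  $r1, $r6, $r0  regs=(0,0,5,7,0,1,5)
  step pc=8: or   $r3, $r2, $r0  regs=(0,0,5,5,0,1,5)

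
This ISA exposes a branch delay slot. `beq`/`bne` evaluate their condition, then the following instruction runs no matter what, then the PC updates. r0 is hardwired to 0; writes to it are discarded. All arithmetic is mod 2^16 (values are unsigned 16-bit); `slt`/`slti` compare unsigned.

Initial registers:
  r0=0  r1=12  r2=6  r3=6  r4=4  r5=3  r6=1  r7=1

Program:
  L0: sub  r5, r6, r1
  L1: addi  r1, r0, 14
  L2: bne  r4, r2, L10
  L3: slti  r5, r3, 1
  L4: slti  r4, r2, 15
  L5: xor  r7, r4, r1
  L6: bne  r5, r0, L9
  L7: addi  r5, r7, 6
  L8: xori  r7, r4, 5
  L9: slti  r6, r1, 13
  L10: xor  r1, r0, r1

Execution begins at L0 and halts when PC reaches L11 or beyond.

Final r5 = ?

0

  step pc=0: sub  r5, r6, r1  regs=(0,12,6,6,4,65525,1,1)
  step pc=1: addi  r1, r0, 14  regs=(0,14,6,6,4,65525,1,1)
  step pc=2: bne  r4, r2, L10  cond=T  regs=(0,14,6,6,4,65525,1,1)
  step pc=3: slti  r5, r3, 1  regs=(0,14,6,6,4,0,1,1)
  step pc=10: xor  r1, r0, r1  regs=(0,14,6,6,4,0,1,1)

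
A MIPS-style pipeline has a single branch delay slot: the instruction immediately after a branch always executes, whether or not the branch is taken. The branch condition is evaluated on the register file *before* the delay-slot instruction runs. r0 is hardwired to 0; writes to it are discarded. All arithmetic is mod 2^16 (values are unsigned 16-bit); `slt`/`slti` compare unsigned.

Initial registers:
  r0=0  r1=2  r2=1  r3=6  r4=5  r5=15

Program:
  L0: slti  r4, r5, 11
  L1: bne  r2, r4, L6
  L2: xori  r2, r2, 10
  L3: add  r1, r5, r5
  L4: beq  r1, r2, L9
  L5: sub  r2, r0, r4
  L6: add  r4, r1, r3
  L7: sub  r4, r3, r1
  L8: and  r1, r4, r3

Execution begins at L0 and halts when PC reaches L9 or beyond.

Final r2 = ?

11

[0] slti  r4, r5, 11  →  {r0:0, r1:2, r2:1, r3:6, r4:0, r5:15}
[1] bne  r2, r4, L6  →  {r0:0, r1:2, r2:1, r3:6, r4:0, r5:15}  ⟨branch taken⟩
[2] xori  r2, r2, 10  →  {r0:0, r1:2, r2:11, r3:6, r4:0, r5:15}
[6] add  r4, r1, r3  →  {r0:0, r1:2, r2:11, r3:6, r4:8, r5:15}
[7] sub  r4, r3, r1  →  {r0:0, r1:2, r2:11, r3:6, r4:4, r5:15}
[8] and  r1, r4, r3  →  {r0:0, r1:4, r2:11, r3:6, r4:4, r5:15}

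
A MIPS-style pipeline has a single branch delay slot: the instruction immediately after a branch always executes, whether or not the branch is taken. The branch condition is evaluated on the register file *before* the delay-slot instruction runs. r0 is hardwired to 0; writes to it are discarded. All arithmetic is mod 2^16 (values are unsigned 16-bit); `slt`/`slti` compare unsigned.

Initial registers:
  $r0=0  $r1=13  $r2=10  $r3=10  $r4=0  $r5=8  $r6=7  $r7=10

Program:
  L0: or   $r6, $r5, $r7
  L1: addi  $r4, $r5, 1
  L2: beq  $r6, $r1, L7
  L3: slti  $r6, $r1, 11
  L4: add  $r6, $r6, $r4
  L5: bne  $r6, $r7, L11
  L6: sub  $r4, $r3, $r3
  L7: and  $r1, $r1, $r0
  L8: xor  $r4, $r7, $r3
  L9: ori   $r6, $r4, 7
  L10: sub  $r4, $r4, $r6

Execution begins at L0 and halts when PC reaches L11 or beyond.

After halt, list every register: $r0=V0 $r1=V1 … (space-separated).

$r0=0 $r1=13 $r2=10 $r3=10 $r4=0 $r5=8 $r6=9 $r7=10

  step pc=0: or   $r6, $r5, $r7  regs=(0,13,10,10,0,8,10,10)
  step pc=1: addi  $r4, $r5, 1  regs=(0,13,10,10,9,8,10,10)
  step pc=2: beq  $r6, $r1, L7  cond=F  regs=(0,13,10,10,9,8,10,10)
  step pc=3: slti  $r6, $r1, 11  regs=(0,13,10,10,9,8,0,10)
  step pc=4: add  $r6, $r6, $r4  regs=(0,13,10,10,9,8,9,10)
  step pc=5: bne  $r6, $r7, L11  cond=T  regs=(0,13,10,10,9,8,9,10)
  step pc=6: sub  $r4, $r3, $r3  regs=(0,13,10,10,0,8,9,10)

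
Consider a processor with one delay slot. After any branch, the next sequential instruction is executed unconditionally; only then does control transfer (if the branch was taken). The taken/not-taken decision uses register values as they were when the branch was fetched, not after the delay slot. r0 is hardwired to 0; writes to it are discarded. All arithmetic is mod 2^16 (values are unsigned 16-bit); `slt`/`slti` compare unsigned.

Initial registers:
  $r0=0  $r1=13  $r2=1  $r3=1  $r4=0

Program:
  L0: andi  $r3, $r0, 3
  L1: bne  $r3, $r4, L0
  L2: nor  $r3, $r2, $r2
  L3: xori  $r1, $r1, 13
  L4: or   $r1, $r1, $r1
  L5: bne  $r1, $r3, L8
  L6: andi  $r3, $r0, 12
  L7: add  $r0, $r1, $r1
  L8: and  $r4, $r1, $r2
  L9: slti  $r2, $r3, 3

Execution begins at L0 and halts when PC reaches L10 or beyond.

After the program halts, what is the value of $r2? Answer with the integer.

1

#0 andi  $r3, $r0, 3 ; 0/13/1/0/0
#1 bne  $r3, $r4, L0 ; 0/13/1/0/0 ; →fallthru
#2 nor  $r3, $r2, $r2 ; 0/13/1/65534/0
#3 xori  $r1, $r1, 13 ; 0/0/1/65534/0
#4 or   $r1, $r1, $r1 ; 0/0/1/65534/0
#5 bne  $r1, $r3, L8 ; 0/0/1/65534/0 ; →target
#6 andi  $r3, $r0, 12 ; 0/0/1/0/0
#8 and  $r4, $r1, $r2 ; 0/0/1/0/0
#9 slti  $r2, $r3, 3 ; 0/0/1/0/0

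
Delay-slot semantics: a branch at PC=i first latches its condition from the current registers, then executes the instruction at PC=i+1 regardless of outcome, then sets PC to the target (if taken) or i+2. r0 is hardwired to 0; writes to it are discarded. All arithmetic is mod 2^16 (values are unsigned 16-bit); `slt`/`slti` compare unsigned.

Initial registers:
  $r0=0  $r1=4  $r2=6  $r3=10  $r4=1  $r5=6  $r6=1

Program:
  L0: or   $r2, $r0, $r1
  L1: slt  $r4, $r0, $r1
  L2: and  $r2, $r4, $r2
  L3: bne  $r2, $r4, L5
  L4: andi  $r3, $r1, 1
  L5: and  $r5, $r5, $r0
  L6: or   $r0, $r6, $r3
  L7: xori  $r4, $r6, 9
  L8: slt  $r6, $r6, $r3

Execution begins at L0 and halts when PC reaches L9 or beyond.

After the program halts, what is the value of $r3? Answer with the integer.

[0] or   $r2, $r0, $r1  →  {$r0:0, $r1:4, $r2:4, $r3:10, $r4:1, $r5:6, $r6:1}
[1] slt  $r4, $r0, $r1  →  {$r0:0, $r1:4, $r2:4, $r3:10, $r4:1, $r5:6, $r6:1}
[2] and  $r2, $r4, $r2  →  {$r0:0, $r1:4, $r2:0, $r3:10, $r4:1, $r5:6, $r6:1}
[3] bne  $r2, $r4, L5  →  {$r0:0, $r1:4, $r2:0, $r3:10, $r4:1, $r5:6, $r6:1}  ⟨branch taken⟩
[4] andi  $r3, $r1, 1  →  {$r0:0, $r1:4, $r2:0, $r3:0, $r4:1, $r5:6, $r6:1}
[5] and  $r5, $r5, $r0  →  {$r0:0, $r1:4, $r2:0, $r3:0, $r4:1, $r5:0, $r6:1}
[6] or   $r0, $r6, $r3  →  {$r0:0, $r1:4, $r2:0, $r3:0, $r4:1, $r5:0, $r6:1}
[7] xori  $r4, $r6, 9  →  {$r0:0, $r1:4, $r2:0, $r3:0, $r4:8, $r5:0, $r6:1}
[8] slt  $r6, $r6, $r3  →  {$r0:0, $r1:4, $r2:0, $r3:0, $r4:8, $r5:0, $r6:0}

0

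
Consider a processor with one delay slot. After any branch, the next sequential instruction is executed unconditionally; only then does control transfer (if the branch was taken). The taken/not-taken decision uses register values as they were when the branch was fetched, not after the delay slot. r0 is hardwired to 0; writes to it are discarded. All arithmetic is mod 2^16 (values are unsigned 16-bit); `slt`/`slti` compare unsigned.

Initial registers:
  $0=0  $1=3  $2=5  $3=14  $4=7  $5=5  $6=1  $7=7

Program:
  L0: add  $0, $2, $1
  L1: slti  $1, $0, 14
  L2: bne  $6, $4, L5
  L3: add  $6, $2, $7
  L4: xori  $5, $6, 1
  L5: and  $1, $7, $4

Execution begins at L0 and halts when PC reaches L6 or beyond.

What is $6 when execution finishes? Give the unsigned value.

12

  step pc=0: add  $0, $2, $1  regs=(0,3,5,14,7,5,1,7)
  step pc=1: slti  $1, $0, 14  regs=(0,1,5,14,7,5,1,7)
  step pc=2: bne  $6, $4, L5  cond=T  regs=(0,1,5,14,7,5,1,7)
  step pc=3: add  $6, $2, $7  regs=(0,1,5,14,7,5,12,7)
  step pc=5: and  $1, $7, $4  regs=(0,7,5,14,7,5,12,7)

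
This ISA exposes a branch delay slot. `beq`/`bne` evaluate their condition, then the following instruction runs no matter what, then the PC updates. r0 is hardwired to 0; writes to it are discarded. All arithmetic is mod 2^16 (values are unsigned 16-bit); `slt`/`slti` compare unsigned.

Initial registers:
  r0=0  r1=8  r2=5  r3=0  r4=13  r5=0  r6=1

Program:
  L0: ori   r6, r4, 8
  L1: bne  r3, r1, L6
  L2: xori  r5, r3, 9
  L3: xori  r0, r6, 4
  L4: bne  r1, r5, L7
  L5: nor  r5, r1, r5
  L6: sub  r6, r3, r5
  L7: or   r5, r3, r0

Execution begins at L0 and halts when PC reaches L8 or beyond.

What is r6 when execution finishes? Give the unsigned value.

#0 ori   r6, r4, 8 ; 0/8/5/0/13/0/13
#1 bne  r3, r1, L6 ; 0/8/5/0/13/0/13 ; →target
#2 xori  r5, r3, 9 ; 0/8/5/0/13/9/13
#6 sub  r6, r3, r5 ; 0/8/5/0/13/9/65527
#7 or   r5, r3, r0 ; 0/8/5/0/13/0/65527

65527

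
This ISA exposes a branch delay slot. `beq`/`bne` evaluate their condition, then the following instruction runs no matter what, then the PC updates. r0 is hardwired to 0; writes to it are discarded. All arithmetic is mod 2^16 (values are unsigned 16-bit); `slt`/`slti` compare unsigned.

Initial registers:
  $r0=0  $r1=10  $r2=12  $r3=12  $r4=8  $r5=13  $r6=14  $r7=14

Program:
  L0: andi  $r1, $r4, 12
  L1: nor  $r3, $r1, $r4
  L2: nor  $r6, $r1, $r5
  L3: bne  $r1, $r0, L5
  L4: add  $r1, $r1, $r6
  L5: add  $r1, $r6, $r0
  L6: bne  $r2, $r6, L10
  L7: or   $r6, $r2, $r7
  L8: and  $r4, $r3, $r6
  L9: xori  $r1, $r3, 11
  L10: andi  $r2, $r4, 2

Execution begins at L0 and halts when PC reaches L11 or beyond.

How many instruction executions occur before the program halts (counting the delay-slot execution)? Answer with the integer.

  step pc=0: andi  $r1, $r4, 12  regs=(0,8,12,12,8,13,14,14)
  step pc=1: nor  $r3, $r1, $r4  regs=(0,8,12,65527,8,13,14,14)
  step pc=2: nor  $r6, $r1, $r5  regs=(0,8,12,65527,8,13,65522,14)
  step pc=3: bne  $r1, $r0, L5  cond=T  regs=(0,8,12,65527,8,13,65522,14)
  step pc=4: add  $r1, $r1, $r6  regs=(0,65530,12,65527,8,13,65522,14)
  step pc=5: add  $r1, $r6, $r0  regs=(0,65522,12,65527,8,13,65522,14)
  step pc=6: bne  $r2, $r6, L10  cond=T  regs=(0,65522,12,65527,8,13,65522,14)
  step pc=7: or   $r6, $r2, $r7  regs=(0,65522,12,65527,8,13,14,14)
  step pc=10: andi  $r2, $r4, 2  regs=(0,65522,0,65527,8,13,14,14)

9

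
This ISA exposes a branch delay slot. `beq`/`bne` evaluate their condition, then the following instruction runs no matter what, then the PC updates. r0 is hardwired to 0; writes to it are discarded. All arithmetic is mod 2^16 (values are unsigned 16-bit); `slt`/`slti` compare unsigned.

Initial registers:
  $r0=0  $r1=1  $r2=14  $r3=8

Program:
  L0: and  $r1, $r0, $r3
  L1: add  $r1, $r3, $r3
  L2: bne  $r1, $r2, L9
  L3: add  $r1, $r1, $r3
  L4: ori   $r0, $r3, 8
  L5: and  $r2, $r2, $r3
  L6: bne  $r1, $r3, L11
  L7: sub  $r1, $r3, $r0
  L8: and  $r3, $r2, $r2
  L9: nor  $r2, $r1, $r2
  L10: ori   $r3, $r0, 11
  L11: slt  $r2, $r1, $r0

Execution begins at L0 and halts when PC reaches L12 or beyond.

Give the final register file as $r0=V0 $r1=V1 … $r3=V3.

#0 and  $r1, $r0, $r3 ; 0/0/14/8
#1 add  $r1, $r3, $r3 ; 0/16/14/8
#2 bne  $r1, $r2, L9 ; 0/16/14/8 ; →target
#3 add  $r1, $r1, $r3 ; 0/24/14/8
#9 nor  $r2, $r1, $r2 ; 0/24/65505/8
#10 ori   $r3, $r0, 11 ; 0/24/65505/11
#11 slt  $r2, $r1, $r0 ; 0/24/0/11

$r0=0 $r1=24 $r2=0 $r3=11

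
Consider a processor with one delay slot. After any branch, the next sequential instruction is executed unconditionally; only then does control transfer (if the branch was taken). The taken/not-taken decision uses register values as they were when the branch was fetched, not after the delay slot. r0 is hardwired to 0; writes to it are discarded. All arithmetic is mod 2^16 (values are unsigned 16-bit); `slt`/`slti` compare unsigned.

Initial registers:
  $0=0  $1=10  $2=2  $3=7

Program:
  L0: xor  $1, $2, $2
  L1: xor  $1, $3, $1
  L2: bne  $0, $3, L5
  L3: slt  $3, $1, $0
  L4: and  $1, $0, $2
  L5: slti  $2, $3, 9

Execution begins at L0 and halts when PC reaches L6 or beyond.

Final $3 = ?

  step pc=0: xor  $1, $2, $2  regs=(0,0,2,7)
  step pc=1: xor  $1, $3, $1  regs=(0,7,2,7)
  step pc=2: bne  $0, $3, L5  cond=T  regs=(0,7,2,7)
  step pc=3: slt  $3, $1, $0  regs=(0,7,2,0)
  step pc=5: slti  $2, $3, 9  regs=(0,7,1,0)

0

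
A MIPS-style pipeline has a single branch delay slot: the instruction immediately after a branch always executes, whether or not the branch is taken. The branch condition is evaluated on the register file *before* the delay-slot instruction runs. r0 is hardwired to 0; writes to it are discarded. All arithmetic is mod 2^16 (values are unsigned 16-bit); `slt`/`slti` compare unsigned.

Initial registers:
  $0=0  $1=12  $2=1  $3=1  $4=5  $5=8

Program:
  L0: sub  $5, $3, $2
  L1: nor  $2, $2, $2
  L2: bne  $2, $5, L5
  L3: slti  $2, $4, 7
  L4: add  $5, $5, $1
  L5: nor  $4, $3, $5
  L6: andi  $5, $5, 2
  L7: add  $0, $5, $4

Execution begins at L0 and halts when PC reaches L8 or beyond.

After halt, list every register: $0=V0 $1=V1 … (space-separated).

#0 sub  $5, $3, $2 ; 0/12/1/1/5/0
#1 nor  $2, $2, $2 ; 0/12/65534/1/5/0
#2 bne  $2, $5, L5 ; 0/12/65534/1/5/0 ; →target
#3 slti  $2, $4, 7 ; 0/12/1/1/5/0
#5 nor  $4, $3, $5 ; 0/12/1/1/65534/0
#6 andi  $5, $5, 2 ; 0/12/1/1/65534/0
#7 add  $0, $5, $4 ; 0/12/1/1/65534/0

$0=0 $1=12 $2=1 $3=1 $4=65534 $5=0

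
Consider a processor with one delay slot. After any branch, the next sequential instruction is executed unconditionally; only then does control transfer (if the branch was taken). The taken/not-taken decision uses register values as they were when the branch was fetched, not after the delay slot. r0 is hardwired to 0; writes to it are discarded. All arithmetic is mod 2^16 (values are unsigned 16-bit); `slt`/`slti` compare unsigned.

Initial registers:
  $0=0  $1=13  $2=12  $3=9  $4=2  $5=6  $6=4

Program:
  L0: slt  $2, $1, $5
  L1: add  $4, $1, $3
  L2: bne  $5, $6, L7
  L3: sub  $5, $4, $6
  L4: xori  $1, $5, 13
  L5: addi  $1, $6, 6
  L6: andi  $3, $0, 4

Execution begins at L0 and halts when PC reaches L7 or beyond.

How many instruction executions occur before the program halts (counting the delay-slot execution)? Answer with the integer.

4

#0 slt  $2, $1, $5 ; 0/13/0/9/2/6/4
#1 add  $4, $1, $3 ; 0/13/0/9/22/6/4
#2 bne  $5, $6, L7 ; 0/13/0/9/22/6/4 ; →target
#3 sub  $5, $4, $6 ; 0/13/0/9/22/18/4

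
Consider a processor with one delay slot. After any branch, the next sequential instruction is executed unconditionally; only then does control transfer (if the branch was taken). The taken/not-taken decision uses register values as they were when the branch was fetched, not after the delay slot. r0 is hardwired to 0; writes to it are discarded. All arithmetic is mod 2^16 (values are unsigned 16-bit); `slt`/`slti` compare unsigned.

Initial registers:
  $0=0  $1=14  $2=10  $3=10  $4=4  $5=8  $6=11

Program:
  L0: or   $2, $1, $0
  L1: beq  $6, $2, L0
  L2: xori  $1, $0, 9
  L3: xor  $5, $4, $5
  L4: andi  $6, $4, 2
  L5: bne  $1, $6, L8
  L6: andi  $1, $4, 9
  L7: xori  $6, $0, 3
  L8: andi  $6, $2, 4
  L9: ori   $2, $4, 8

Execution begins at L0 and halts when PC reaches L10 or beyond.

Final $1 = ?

[0] or   $2, $1, $0  →  {$0:0, $1:14, $2:14, $3:10, $4:4, $5:8, $6:11}
[1] beq  $6, $2, L0  →  {$0:0, $1:14, $2:14, $3:10, $4:4, $5:8, $6:11}  ⟨branch fallthrough⟩
[2] xori  $1, $0, 9  →  {$0:0, $1:9, $2:14, $3:10, $4:4, $5:8, $6:11}
[3] xor  $5, $4, $5  →  {$0:0, $1:9, $2:14, $3:10, $4:4, $5:12, $6:11}
[4] andi  $6, $4, 2  →  {$0:0, $1:9, $2:14, $3:10, $4:4, $5:12, $6:0}
[5] bne  $1, $6, L8  →  {$0:0, $1:9, $2:14, $3:10, $4:4, $5:12, $6:0}  ⟨branch taken⟩
[6] andi  $1, $4, 9  →  {$0:0, $1:0, $2:14, $3:10, $4:4, $5:12, $6:0}
[8] andi  $6, $2, 4  →  {$0:0, $1:0, $2:14, $3:10, $4:4, $5:12, $6:4}
[9] ori   $2, $4, 8  →  {$0:0, $1:0, $2:12, $3:10, $4:4, $5:12, $6:4}

0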